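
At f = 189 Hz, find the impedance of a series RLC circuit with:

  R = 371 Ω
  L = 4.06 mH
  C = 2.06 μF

Step 1 — Angular frequency: ω = 2π·f = 2π·189 = 1188 rad/s.
Step 2 — Component impedances:
  R: Z = R = 371 Ω
  L: Z = jωL = j·1188·0.00406 = 0 + j4.821 Ω
  C: Z = 1/(jωC) = -j/(ω·C) = 0 - j408.8 Ω
Step 3 — Series combination: Z_total = R + L + C = 371 - j404 Ω = 548.5∠-47.4° Ω.

Z = 371 - j404 Ω = 548.5∠-47.4° Ω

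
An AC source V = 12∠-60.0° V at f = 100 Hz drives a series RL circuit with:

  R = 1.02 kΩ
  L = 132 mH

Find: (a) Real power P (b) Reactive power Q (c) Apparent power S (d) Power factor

Step 1 — Angular frequency: ω = 2π·f = 2π·100 = 628.3 rad/s.
Step 2 — Component impedances:
  R: Z = R = 1020 Ω
  L: Z = jωL = j·628.3·0.132 = 0 + j82.94 Ω
Step 3 — Series combination: Z_total = R + L = 1020 + j82.94 Ω = 1023∠4.6° Ω.
Step 4 — Source phasor: V = 12∠-60.0° V = 6 - j10.39 V.
Step 5 — Current: I = V / Z = 0.005021 - j0.0106 A = 0.01173∠-64.6° A.
Step 6 — Complex power: S = V·I* = 0.1402 + j0.0114 VA.
Step 7 — Real power: P = Re(S) = 0.1402 W.
Step 8 — Reactive power: Q = Im(S) = 0.0114 VAR.
Step 9 — Apparent power: |S| = 0.1407 VA.
Step 10 — Power factor: PF = P/|S| = 0.9967 (lagging).

(a) P = 0.1402 W  (b) Q = 0.0114 VAR  (c) S = 0.1407 VA  (d) PF = 0.9967 (lagging)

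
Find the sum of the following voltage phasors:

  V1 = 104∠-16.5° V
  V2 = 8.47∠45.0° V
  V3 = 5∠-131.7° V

Step 1 — Convert each phasor to rectangular form:
  V1 = 104·(cos(-16.5°) + j·sin(-16.5°)) = 99.72 - j29.54 V
  V2 = 8.47·(cos(45.0°) + j·sin(45.0°)) = 5.989 + j5.989 V
  V3 = 5·(cos(-131.7°) + j·sin(-131.7°)) = -3.326 - j3.733 V
Step 2 — Sum components: V_total = 102.4 - j27.28 V.
Step 3 — Convert to polar: |V_total| = 106 V, ∠V_total = -14.9°.

V_total = 106∠-14.9° V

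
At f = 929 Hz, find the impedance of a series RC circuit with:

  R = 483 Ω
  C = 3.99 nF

Step 1 — Angular frequency: ω = 2π·f = 2π·929 = 5837 rad/s.
Step 2 — Component impedances:
  R: Z = R = 483 Ω
  C: Z = 1/(jωC) = -j/(ω·C) = 0 - j4.294e+04 Ω
Step 3 — Series combination: Z_total = R + C = 483 - j4.294e+04 Ω = 4.294e+04∠-89.4° Ω.

Z = 483 - j4.294e+04 Ω = 4.294e+04∠-89.4° Ω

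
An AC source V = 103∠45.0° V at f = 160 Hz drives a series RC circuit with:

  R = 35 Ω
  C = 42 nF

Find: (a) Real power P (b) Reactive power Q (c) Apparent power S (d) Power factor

Step 1 — Angular frequency: ω = 2π·f = 2π·160 = 1005 rad/s.
Step 2 — Component impedances:
  R: Z = R = 35 Ω
  C: Z = 1/(jωC) = -j/(ω·C) = 0 - j2.368e+04 Ω
Step 3 — Series combination: Z_total = R + C = 35 - j2.368e+04 Ω = 2.368e+04∠-89.9° Ω.
Step 4 — Source phasor: V = 103∠45.0° V = 72.83 + j72.83 V.
Step 5 — Current: I = V / Z = -0.003071 + j0.00308 A = 0.004349∠134.9° A.
Step 6 — Complex power: S = V·I* = 0.000662 - j0.4479 VA.
Step 7 — Real power: P = Re(S) = 0.000662 W.
Step 8 — Reactive power: Q = Im(S) = -0.4479 VAR.
Step 9 — Apparent power: |S| = 0.4479 VA.
Step 10 — Power factor: PF = P/|S| = 0.001478 (leading).

(a) P = 0.000662 W  (b) Q = -0.4479 VAR  (c) S = 0.4479 VA  (d) PF = 0.001478 (leading)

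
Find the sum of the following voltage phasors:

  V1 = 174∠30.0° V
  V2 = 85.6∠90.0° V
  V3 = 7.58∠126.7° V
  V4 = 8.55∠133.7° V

Step 1 — Convert each phasor to rectangular form:
  V1 = 174·(cos(30.0°) + j·sin(30.0°)) = 150.7 + j87 V
  V2 = 85.6·(cos(90.0°) + j·sin(90.0°)) = 0 + j85.6 V
  V3 = 7.58·(cos(126.7°) + j·sin(126.7°)) = -4.53 + j6.077 V
  V4 = 8.55·(cos(133.7°) + j·sin(133.7°)) = -5.907 + j6.181 V
Step 2 — Sum components: V_total = 140.3 + j184.9 V.
Step 3 — Convert to polar: |V_total| = 232 V, ∠V_total = 52.8°.

V_total = 232∠52.8° V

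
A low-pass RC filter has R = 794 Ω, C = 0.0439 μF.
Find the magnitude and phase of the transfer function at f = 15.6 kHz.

Step 1 — Angular frequency: ω = 2π·1.56e+04 = 9.802e+04 rad/s.
Step 2 — Transfer function: H(jω) = 1/(1 + jωRC).
Step 3 — Denominator: 1 + jωRC = 1 + j·9.802e+04·794·4.39e-08 = 1 + j3.417.
Step 4 — H = 0.07891 - j0.2696.
Step 5 — Magnitude: |H| = 0.2809 (-11.0 dB); phase: φ = -73.7°.

|H| = 0.2809 (-11.0 dB), φ = -73.7°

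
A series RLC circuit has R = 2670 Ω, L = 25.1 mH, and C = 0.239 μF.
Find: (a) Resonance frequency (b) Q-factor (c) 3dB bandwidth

Step 1 — Resonance: ω₀ = 1/√(LC) = 1/√(0.0251·2.39e-07) = 1.291e+04 rad/s.
Step 2 — f₀ = ω₀/(2π) = 2055 Hz.
Step 3 — Series Q: Q = ω₀L/R = 1.291e+04·0.0251/2670 = 0.1214.
Step 4 — Bandwidth: Δω = ω₀/Q = 1.064e+05 rad/s; BW = Δω/(2π) = 1.693e+04 Hz.

(a) f₀ = 2055 Hz  (b) Q = 0.1214  (c) BW = 1.693e+04 Hz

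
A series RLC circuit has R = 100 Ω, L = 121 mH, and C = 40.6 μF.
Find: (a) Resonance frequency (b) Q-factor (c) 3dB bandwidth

Step 1 — Resonance condition Im(Z)=0 gives ω₀ = 1/√(LC).
Step 2 — ω₀ = 1/√(0.121·4.06e-05) = 451.2 rad/s.
Step 3 — f₀ = ω₀/(2π) = 71.81 Hz.
Step 4 — Series Q: Q = ω₀L/R = 451.2·0.121/100 = 0.5459.
Step 5 — 3dB bandwidth: Δω = ω₀/Q = 826.4 rad/s; BW = Δω/(2π) = 131.5 Hz.

(a) f₀ = 71.81 Hz  (b) Q = 0.5459  (c) BW = 131.5 Hz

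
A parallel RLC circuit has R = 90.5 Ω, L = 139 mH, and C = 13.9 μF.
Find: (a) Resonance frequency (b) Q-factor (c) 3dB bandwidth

Step 1 — Resonance: ω₀ = 1/√(LC) = 1/√(0.139·1.39e-05) = 719.4 rad/s.
Step 2 — f₀ = ω₀/(2π) = 114.5 Hz.
Step 3 — Parallel Q: Q = R/(ω₀L) = 90.5/(719.4·0.139) = 0.905.
Step 4 — Bandwidth: Δω = ω₀/Q = 794.9 rad/s; BW = Δω/(2π) = 126.5 Hz.

(a) f₀ = 114.5 Hz  (b) Q = 0.905  (c) BW = 126.5 Hz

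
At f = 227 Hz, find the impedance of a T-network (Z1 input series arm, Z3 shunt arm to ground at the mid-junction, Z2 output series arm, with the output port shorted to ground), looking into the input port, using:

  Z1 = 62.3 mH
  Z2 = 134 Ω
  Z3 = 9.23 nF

Step 1 — Angular frequency: ω = 2π·f = 2π·227 = 1426 rad/s.
Step 2 — Component impedances:
  Z1: Z = jωL = j·1426·0.0623 = 0 + j88.86 Ω
  Z2: Z = R = 134 Ω
  Z3: Z = 1/(jωC) = -j/(ω·C) = 0 - j7.596e+04 Ω
Step 3 — With the output port shorted to ground, the output series arm Z2 runs from the junction to ground; the shunt arm Z3 also runs from the junction to ground. They appear in parallel: Z3 || Z2 = 134 - j0.2364 Ω.
Step 4 — Series with input arm Z1: Z_in = Z1 + (Z3 || Z2) = 134 + j88.62 Ω = 160.7∠33.5° Ω.

Z = 134 + j88.62 Ω = 160.7∠33.5° Ω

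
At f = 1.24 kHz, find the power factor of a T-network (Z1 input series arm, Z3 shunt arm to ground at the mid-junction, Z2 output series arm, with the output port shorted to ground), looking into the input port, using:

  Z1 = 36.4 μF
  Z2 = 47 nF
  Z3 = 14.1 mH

Step 1 — Angular frequency: ω = 2π·f = 2π·1240 = 7791 rad/s.
Step 2 — Component impedances:
  Z1: Z = 1/(jωC) = -j/(ω·C) = 0 - j3.526 Ω
  Z2: Z = 1/(jωC) = -j/(ω·C) = 0 - j2731 Ω
  Z3: Z = jωL = j·7791·0.0141 = 0 + j109.9 Ω
Step 3 — With the output port shorted to ground, the output series arm Z2 runs from the junction to ground; the shunt arm Z3 also runs from the junction to ground. They appear in parallel: Z3 || Z2 = 0 + j114.5 Ω.
Step 4 — Series with input arm Z1: Z_in = Z1 + (Z3 || Z2) = 0 + j110.9 Ω = 110.9∠90.0° Ω.
Step 5 — Power factor: PF = cos(φ) = Re(Z)/|Z| = 0/110.9 = 0.
Step 6 — Type: Im(Z) = 110.9 ⇒ lagging (phase φ = 90.0°).

PF = 0 (lagging, φ = 90.0°)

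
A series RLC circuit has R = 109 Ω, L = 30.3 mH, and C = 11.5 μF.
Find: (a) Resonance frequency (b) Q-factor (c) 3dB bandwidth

Step 1 — Resonance: ω₀ = 1/√(LC) = 1/√(0.0303·1.15e-05) = 1694 rad/s.
Step 2 — f₀ = ω₀/(2π) = 269.6 Hz.
Step 3 — Series Q: Q = ω₀L/R = 1694·0.0303/109 = 0.4709.
Step 4 — Bandwidth: Δω = ω₀/Q = 3597 rad/s; BW = Δω/(2π) = 572.5 Hz.

(a) f₀ = 269.6 Hz  (b) Q = 0.4709  (c) BW = 572.5 Hz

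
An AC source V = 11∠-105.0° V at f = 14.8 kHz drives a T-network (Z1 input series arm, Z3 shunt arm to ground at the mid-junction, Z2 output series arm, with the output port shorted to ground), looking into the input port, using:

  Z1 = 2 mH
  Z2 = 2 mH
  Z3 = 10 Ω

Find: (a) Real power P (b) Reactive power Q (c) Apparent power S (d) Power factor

Step 1 — Angular frequency: ω = 2π·f = 2π·1.48e+04 = 9.299e+04 rad/s.
Step 2 — Component impedances:
  Z1: Z = jωL = j·9.299e+04·0.002 = 0 + j186 Ω
  Z2: Z = jωL = j·9.299e+04·0.002 = 0 + j186 Ω
  Z3: Z = R = 10 Ω
Step 3 — With the output port shorted to ground, the output series arm Z2 runs from the junction to ground; the shunt arm Z3 also runs from the junction to ground. They appear in parallel: Z3 || Z2 = 9.971 + j0.5361 Ω.
Step 4 — Series with input arm Z1: Z_in = Z1 + (Z3 || Z2) = 9.971 + j186.5 Ω = 186.8∠86.9° Ω.
Step 5 — Source phasor: V = 11∠-105.0° V = -2.847 - j10.63 V.
Step 6 — Current: I = V / Z = -0.05762 + j0.01218 A = 0.05889∠168.1° A.
Step 7 — Complex power: S = V·I* = 0.03458 + j0.6469 VA.
Step 8 — Real power: P = Re(S) = 0.03458 W.
Step 9 — Reactive power: Q = Im(S) = 0.6469 VAR.
Step 10 — Apparent power: |S| = 0.6478 VA.
Step 11 — Power factor: PF = P/|S| = 0.05338 (lagging).

(a) P = 0.03458 W  (b) Q = 0.6469 VAR  (c) S = 0.6478 VA  (d) PF = 0.05338 (lagging)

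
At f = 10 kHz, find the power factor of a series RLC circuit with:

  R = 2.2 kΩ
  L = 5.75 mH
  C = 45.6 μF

Step 1 — Angular frequency: ω = 2π·f = 2π·1e+04 = 6.283e+04 rad/s.
Step 2 — Component impedances:
  R: Z = R = 2200 Ω
  L: Z = jωL = j·6.283e+04·0.00575 = 0 + j361.3 Ω
  C: Z = 1/(jωC) = -j/(ω·C) = 0 - j0.349 Ω
Step 3 — Series combination: Z_total = R + L + C = 2200 + j360.9 Ω = 2229∠9.3° Ω.
Step 4 — Power factor: PF = cos(φ) = Re(Z)/|Z| = 2200/2229.4 = 0.9868.
Step 5 — Type: Im(Z) = 360.9 ⇒ lagging (phase φ = 9.3°).

PF = 0.9868 (lagging, φ = 9.3°)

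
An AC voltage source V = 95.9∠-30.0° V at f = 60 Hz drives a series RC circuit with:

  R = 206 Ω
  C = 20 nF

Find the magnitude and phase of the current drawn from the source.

Step 1 — Angular frequency: ω = 2π·f = 2π·60 = 377 rad/s.
Step 2 — Component impedances:
  R: Z = R = 206 Ω
  C: Z = 1/(jωC) = -j/(ω·C) = 0 - j1.326e+05 Ω
Step 3 — Series combination: Z_total = R + C = 206 - j1.326e+05 Ω = 1.326e+05∠-89.9° Ω.
Step 4 — Source phasor: V = 95.9∠-30.0° V = 83.05 - j47.95 V.
Step 5 — Ohm's law: I = V / Z_total = (83.05 - j47.95) / (206 - j1.326e+05) = 0.0003625 + j0.0006256 A.
Step 6 — Convert to polar: |I| = 0.0007231 A, ∠I = 59.9°.

I = 0.0007231∠59.9° A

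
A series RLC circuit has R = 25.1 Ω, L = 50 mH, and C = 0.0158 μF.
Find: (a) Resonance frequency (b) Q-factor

Step 1 — Resonance condition Im(Z)=0 gives ω₀ = 1/√(LC).
Step 2 — ω₀ = 1/√(0.05·1.58e-08) = 3.558e+04 rad/s.
Step 3 — f₀ = ω₀/(2π) = 5662 Hz.
Step 4 — Series Q: Q = ω₀L/R = 3.558e+04·0.05/25.1 = 70.87.

(a) f₀ = 5662 Hz  (b) Q = 70.87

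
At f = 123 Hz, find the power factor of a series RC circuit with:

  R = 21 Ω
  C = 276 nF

Step 1 — Angular frequency: ω = 2π·f = 2π·123 = 772.8 rad/s.
Step 2 — Component impedances:
  R: Z = R = 21 Ω
  C: Z = 1/(jωC) = -j/(ω·C) = 0 - j4688 Ω
Step 3 — Series combination: Z_total = R + C = 21 - j4688 Ω = 4688∠-89.7° Ω.
Step 4 — Power factor: PF = cos(φ) = Re(Z)/|Z| = 21/4688.2 = 0.004479.
Step 5 — Type: Im(Z) = -4688 ⇒ leading (phase φ = -89.7°).

PF = 0.004479 (leading, φ = -89.7°)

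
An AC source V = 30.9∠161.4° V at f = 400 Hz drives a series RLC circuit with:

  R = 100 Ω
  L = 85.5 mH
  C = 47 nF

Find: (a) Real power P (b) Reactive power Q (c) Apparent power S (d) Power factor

Step 1 — Angular frequency: ω = 2π·f = 2π·400 = 2513 rad/s.
Step 2 — Component impedances:
  R: Z = R = 100 Ω
  L: Z = jωL = j·2513·0.0855 = 0 + j214.9 Ω
  C: Z = 1/(jωC) = -j/(ω·C) = 0 - j8466 Ω
Step 3 — Series combination: Z_total = R + L + C = 100 - j8251 Ω = 8251∠-89.3° Ω.
Step 4 — Source phasor: V = 30.9∠161.4° V = -29.29 + j9.856 V.
Step 5 — Current: I = V / Z = -0.001237 - j0.003534 A = 0.003745∠-109.3° A.
Step 6 — Complex power: S = V·I* = 0.001402 - j0.1157 VA.
Step 7 — Real power: P = Re(S) = 0.001402 W.
Step 8 — Reactive power: Q = Im(S) = -0.1157 VAR.
Step 9 — Apparent power: |S| = 0.1157 VA.
Step 10 — Power factor: PF = P/|S| = 0.01212 (leading).

(a) P = 0.001402 W  (b) Q = -0.1157 VAR  (c) S = 0.1157 VA  (d) PF = 0.01212 (leading)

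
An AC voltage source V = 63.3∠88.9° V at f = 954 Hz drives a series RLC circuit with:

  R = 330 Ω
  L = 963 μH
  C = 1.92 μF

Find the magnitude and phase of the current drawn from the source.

Step 1 — Angular frequency: ω = 2π·f = 2π·954 = 5994 rad/s.
Step 2 — Component impedances:
  R: Z = R = 330 Ω
  L: Z = jωL = j·5994·0.000963 = 0 + j5.772 Ω
  C: Z = 1/(jωC) = -j/(ω·C) = 0 - j86.89 Ω
Step 3 — Series combination: Z_total = R + L + C = 330 - j81.12 Ω = 339.8∠-13.8° Ω.
Step 4 — Source phasor: V = 63.3∠88.9° V = 1.215 + j63.29 V.
Step 5 — Ohm's law: I = V / Z_total = (1.215 + j63.29) / (330 - j81.12) = -0.04098 + j0.1817 A.
Step 6 — Convert to polar: |I| = 0.1863 A, ∠I = 102.7°.

I = 0.1863∠102.7° A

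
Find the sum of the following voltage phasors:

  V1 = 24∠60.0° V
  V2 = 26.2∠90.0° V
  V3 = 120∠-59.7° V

Step 1 — Convert each phasor to rectangular form:
  V1 = 24·(cos(60.0°) + j·sin(60.0°)) = 12 + j20.78 V
  V2 = 26.2·(cos(90.0°) + j·sin(90.0°)) = 0 + j26.2 V
  V3 = 120·(cos(-59.7°) + j·sin(-59.7°)) = 60.54 - j103.6 V
Step 2 — Sum components: V_total = 72.54 - j56.62 V.
Step 3 — Convert to polar: |V_total| = 92.03 V, ∠V_total = -38.0°.

V_total = 92.03∠-38.0° V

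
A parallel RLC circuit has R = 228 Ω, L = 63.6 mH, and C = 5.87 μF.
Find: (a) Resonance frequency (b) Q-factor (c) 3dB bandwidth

Step 1 — Resonance: ω₀ = 1/√(LC) = 1/√(0.0636·5.87e-06) = 1637 rad/s.
Step 2 — f₀ = ω₀/(2π) = 260.5 Hz.
Step 3 — Parallel Q: Q = R/(ω₀L) = 228/(1637·0.0636) = 2.19.
Step 4 — Bandwidth: Δω = ω₀/Q = 747.2 rad/s; BW = Δω/(2π) = 118.9 Hz.

(a) f₀ = 260.5 Hz  (b) Q = 2.19  (c) BW = 118.9 Hz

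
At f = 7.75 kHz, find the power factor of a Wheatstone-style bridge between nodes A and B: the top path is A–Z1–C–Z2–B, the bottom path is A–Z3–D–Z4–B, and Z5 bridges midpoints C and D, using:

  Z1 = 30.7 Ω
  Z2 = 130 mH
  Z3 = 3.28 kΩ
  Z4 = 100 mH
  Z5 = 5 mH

Step 1 — Angular frequency: ω = 2π·f = 2π·7750 = 4.869e+04 rad/s.
Step 2 — Component impedances:
  Z1: Z = R = 30.7 Ω
  Z2: Z = jωL = j·4.869e+04·0.13 = 0 + j6330 Ω
  Z3: Z = R = 3280 Ω
  Z4: Z = jωL = j·4.869e+04·0.1 = 0 + j4869 Ω
  Z5: Z = jωL = j·4.869e+04·0.005 = 0 + j243.5 Ω
Step 3 — Bridge requires nodal analysis (the Z5 bridge couples midpoints C and D, so the two paths cannot be reduced to a simple series/parallel combination). Setting node B to ground and injecting 1 A at node A, the 3-node admittance system at A, C, D solves to V_A = Z_AB = 35.69 + j2826 Ω = 2826∠89.3° Ω.
Step 4 — Power factor: PF = cos(φ) = Re(Z)/|Z| = 35.69/2826 = 0.01263.
Step 5 — Type: Im(Z) = 2826 ⇒ lagging (phase φ = 89.3°).

PF = 0.01263 (lagging, φ = 89.3°)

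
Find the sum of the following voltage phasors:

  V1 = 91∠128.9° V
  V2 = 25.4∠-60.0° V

Step 1 — Convert each phasor to rectangular form:
  V1 = 91·(cos(128.9°) + j·sin(128.9°)) = -57.14 + j70.82 V
  V2 = 25.4·(cos(-60.0°) + j·sin(-60.0°)) = 12.7 - j22 V
Step 2 — Sum components: V_total = -44.44 + j48.82 V.
Step 3 — Convert to polar: |V_total| = 66.02 V, ∠V_total = 132.3°.

V_total = 66.02∠132.3° V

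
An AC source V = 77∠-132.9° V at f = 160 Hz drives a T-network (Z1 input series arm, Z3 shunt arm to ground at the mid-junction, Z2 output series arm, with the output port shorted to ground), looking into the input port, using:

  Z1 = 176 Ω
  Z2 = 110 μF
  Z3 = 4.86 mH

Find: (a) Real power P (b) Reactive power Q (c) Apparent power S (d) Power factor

Step 1 — Angular frequency: ω = 2π·f = 2π·160 = 1005 rad/s.
Step 2 — Component impedances:
  Z1: Z = R = 176 Ω
  Z2: Z = 1/(jωC) = -j/(ω·C) = 0 - j9.043 Ω
  Z3: Z = jωL = j·1005·0.00486 = 0 + j4.886 Ω
Step 3 — With the output port shorted to ground, the output series arm Z2 runs from the junction to ground; the shunt arm Z3 also runs from the junction to ground. They appear in parallel: Z3 || Z2 = 0 + j10.63 Ω.
Step 4 — Series with input arm Z1: Z_in = Z1 + (Z3 || Z2) = 176 + j10.63 Ω = 176.3∠3.5° Ω.
Step 5 — Source phasor: V = 77∠-132.9° V = -52.42 - j56.41 V.
Step 6 — Current: I = V / Z = -0.316 - j0.3014 A = 0.4367∠-136.4° A.
Step 7 — Complex power: S = V·I* = 33.57 + j2.027 VA.
Step 8 — Real power: P = Re(S) = 33.57 W.
Step 9 — Reactive power: Q = Im(S) = 2.027 VAR.
Step 10 — Apparent power: |S| = 33.63 VA.
Step 11 — Power factor: PF = P/|S| = 0.9982 (lagging).

(a) P = 33.57 W  (b) Q = 2.027 VAR  (c) S = 33.63 VA  (d) PF = 0.9982 (lagging)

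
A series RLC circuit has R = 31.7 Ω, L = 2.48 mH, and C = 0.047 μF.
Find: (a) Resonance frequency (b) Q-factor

Step 1 — Resonance condition Im(Z)=0 gives ω₀ = 1/√(LC).
Step 2 — ω₀ = 1/√(0.00248·4.7e-08) = 9.262e+04 rad/s.
Step 3 — f₀ = ω₀/(2π) = 1.474e+04 Hz.
Step 4 — Series Q: Q = ω₀L/R = 9.262e+04·0.00248/31.7 = 7.246.

(a) f₀ = 1.474e+04 Hz  (b) Q = 7.246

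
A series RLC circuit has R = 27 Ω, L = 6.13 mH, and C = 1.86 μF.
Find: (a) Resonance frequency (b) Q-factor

Step 1 — Resonance condition Im(Z)=0 gives ω₀ = 1/√(LC).
Step 2 — ω₀ = 1/√(0.00613·1.86e-06) = 9365 rad/s.
Step 3 — f₀ = ω₀/(2π) = 1491 Hz.
Step 4 — Series Q: Q = ω₀L/R = 9365·0.00613/27 = 2.126.

(a) f₀ = 1491 Hz  (b) Q = 2.126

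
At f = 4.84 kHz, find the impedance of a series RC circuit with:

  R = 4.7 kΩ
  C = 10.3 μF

Step 1 — Angular frequency: ω = 2π·f = 2π·4840 = 3.041e+04 rad/s.
Step 2 — Component impedances:
  R: Z = R = 4700 Ω
  C: Z = 1/(jωC) = -j/(ω·C) = 0 - j3.193 Ω
Step 3 — Series combination: Z_total = R + C = 4700 - j3.193 Ω = 4700∠-0.0° Ω.

Z = 4700 - j3.193 Ω = 4700∠-0.0° Ω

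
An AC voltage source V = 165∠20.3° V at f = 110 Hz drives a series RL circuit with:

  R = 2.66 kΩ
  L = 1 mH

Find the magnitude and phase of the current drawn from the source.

Step 1 — Angular frequency: ω = 2π·f = 2π·110 = 691.2 rad/s.
Step 2 — Component impedances:
  R: Z = R = 2660 Ω
  L: Z = jωL = j·691.2·0.001 = 0 + j0.6912 Ω
Step 3 — Series combination: Z_total = R + L = 2660 + j0.6912 Ω = 2660∠0.0° Ω.
Step 4 — Source phasor: V = 165∠20.3° V = 154.8 + j57.24 V.
Step 5 — Ohm's law: I = V / Z_total = (154.8 + j57.24) / (2660 + j0.6912) = 0.05818 + j0.02151 A.
Step 6 — Convert to polar: |I| = 0.06203 A, ∠I = 20.3°.

I = 0.06203∠20.3° A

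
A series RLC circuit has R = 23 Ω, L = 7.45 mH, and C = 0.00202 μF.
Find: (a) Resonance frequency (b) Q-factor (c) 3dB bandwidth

Step 1 — Resonance condition Im(Z)=0 gives ω₀ = 1/√(LC).
Step 2 — ω₀ = 1/√(0.00745·2.02e-09) = 2.578e+05 rad/s.
Step 3 — f₀ = ω₀/(2π) = 4.103e+04 Hz.
Step 4 — Series Q: Q = ω₀L/R = 2.578e+05·0.00745/23 = 83.5.
Step 5 — 3dB bandwidth: Δω = ω₀/Q = 3087 rad/s; BW = Δω/(2π) = 491.4 Hz.

(a) f₀ = 4.103e+04 Hz  (b) Q = 83.5  (c) BW = 491.4 Hz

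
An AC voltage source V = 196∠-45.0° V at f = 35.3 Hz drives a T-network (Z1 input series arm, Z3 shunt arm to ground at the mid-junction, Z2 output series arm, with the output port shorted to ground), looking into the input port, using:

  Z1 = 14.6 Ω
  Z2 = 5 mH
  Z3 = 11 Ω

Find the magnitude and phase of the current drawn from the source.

Step 1 — Angular frequency: ω = 2π·f = 2π·35.3 = 221.8 rad/s.
Step 2 — Component impedances:
  Z1: Z = R = 14.6 Ω
  Z2: Z = jωL = j·221.8·0.005 = 0 + j1.109 Ω
  Z3: Z = R = 11 Ω
Step 3 — With the output port shorted to ground, the output series arm Z2 runs from the junction to ground; the shunt arm Z3 also runs from the junction to ground. They appear in parallel: Z3 || Z2 = 0.1107 + j1.098 Ω.
Step 4 — Series with input arm Z1: Z_in = Z1 + (Z3 || Z2) = 14.71 + j1.098 Ω = 14.75∠4.3° Ω.
Step 5 — Source phasor: V = 196∠-45.0° V = 138.6 - j138.6 V.
Step 6 — Ohm's law: I = V / Z_total = (138.6 - j138.6) / (14.71 + j1.098) = 8.67 - j10.07 A.
Step 7 — Convert to polar: |I| = 13.29 A, ∠I = -49.3°.

I = 13.29∠-49.3° A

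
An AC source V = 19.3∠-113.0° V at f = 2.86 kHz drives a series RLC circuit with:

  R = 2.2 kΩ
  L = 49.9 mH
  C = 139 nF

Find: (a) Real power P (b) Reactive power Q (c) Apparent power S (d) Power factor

Step 1 — Angular frequency: ω = 2π·f = 2π·2860 = 1.797e+04 rad/s.
Step 2 — Component impedances:
  R: Z = R = 2200 Ω
  L: Z = jωL = j·1.797e+04·0.0499 = 0 + j896.7 Ω
  C: Z = 1/(jωC) = -j/(ω·C) = 0 - j400.3 Ω
Step 3 — Series combination: Z_total = R + L + C = 2200 + j496.3 Ω = 2255∠12.7° Ω.
Step 4 — Source phasor: V = 19.3∠-113.0° V = -7.541 - j17.77 V.
Step 5 — Current: I = V / Z = -0.004995 - j0.006948 A = 0.008558∠-125.7° A.
Step 6 — Complex power: S = V·I* = 0.1611 + j0.03635 VA.
Step 7 — Real power: P = Re(S) = 0.1611 W.
Step 8 — Reactive power: Q = Im(S) = 0.03635 VAR.
Step 9 — Apparent power: |S| = 0.1652 VA.
Step 10 — Power factor: PF = P/|S| = 0.9755 (lagging).

(a) P = 0.1611 W  (b) Q = 0.03635 VAR  (c) S = 0.1652 VA  (d) PF = 0.9755 (lagging)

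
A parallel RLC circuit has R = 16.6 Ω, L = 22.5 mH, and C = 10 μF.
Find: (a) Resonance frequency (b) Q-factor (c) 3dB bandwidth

Step 1 — Resonance: ω₀ = 1/√(LC) = 1/√(0.0225·1e-05) = 2108 rad/s.
Step 2 — f₀ = ω₀/(2π) = 335.5 Hz.
Step 3 — Parallel Q: Q = R/(ω₀L) = 16.6/(2108·0.0225) = 0.35.
Step 4 — Bandwidth: Δω = ω₀/Q = 6024 rad/s; BW = Δω/(2π) = 958.8 Hz.

(a) f₀ = 335.5 Hz  (b) Q = 0.35  (c) BW = 958.8 Hz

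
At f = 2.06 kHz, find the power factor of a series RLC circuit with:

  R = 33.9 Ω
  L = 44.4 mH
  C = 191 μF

Step 1 — Angular frequency: ω = 2π·f = 2π·2060 = 1.294e+04 rad/s.
Step 2 — Component impedances:
  R: Z = R = 33.9 Ω
  L: Z = jωL = j·1.294e+04·0.0444 = 0 + j574.7 Ω
  C: Z = 1/(jωC) = -j/(ω·C) = 0 - j0.4045 Ω
Step 3 — Series combination: Z_total = R + L + C = 33.9 + j574.3 Ω = 575.3∠86.6° Ω.
Step 4 — Power factor: PF = cos(φ) = Re(Z)/|Z| = 33.9/575.3 = 0.05893.
Step 5 — Type: Im(Z) = 574.3 ⇒ lagging (phase φ = 86.6°).

PF = 0.05893 (lagging, φ = 86.6°)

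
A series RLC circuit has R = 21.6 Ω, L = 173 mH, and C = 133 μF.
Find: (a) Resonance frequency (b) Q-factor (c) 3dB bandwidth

Step 1 — Resonance: ω₀ = 1/√(LC) = 1/√(0.173·0.000133) = 208.5 rad/s.
Step 2 — f₀ = ω₀/(2π) = 33.18 Hz.
Step 3 — Series Q: Q = ω₀L/R = 208.5·0.173/21.6 = 1.67.
Step 4 — Bandwidth: Δω = ω₀/Q = 124.9 rad/s; BW = Δω/(2π) = 19.87 Hz.

(a) f₀ = 33.18 Hz  (b) Q = 1.67  (c) BW = 19.87 Hz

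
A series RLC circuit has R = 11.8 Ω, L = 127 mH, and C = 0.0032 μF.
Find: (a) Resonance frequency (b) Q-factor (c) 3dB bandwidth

Step 1 — Resonance condition Im(Z)=0 gives ω₀ = 1/√(LC).
Step 2 — ω₀ = 1/√(0.127·3.2e-09) = 4.96e+04 rad/s.
Step 3 — f₀ = ω₀/(2π) = 7895 Hz.
Step 4 — Series Q: Q = ω₀L/R = 4.96e+04·0.127/11.8 = 533.9.
Step 5 — 3dB bandwidth: Δω = ω₀/Q = 92.91 rad/s; BW = Δω/(2π) = 14.79 Hz.

(a) f₀ = 7895 Hz  (b) Q = 533.9  (c) BW = 14.79 Hz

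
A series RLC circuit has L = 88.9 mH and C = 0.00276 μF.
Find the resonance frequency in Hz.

Step 1 — Resonance condition Im(Z)=0 gives ω₀ = 1/√(LC).
Step 2 — ω₀ = 1/√(0.0889·2.76e-09) = 6.384e+04 rad/s.
Step 3 — f₀ = ω₀/(2π) = 1.016e+04 Hz.

f₀ = 1.016e+04 Hz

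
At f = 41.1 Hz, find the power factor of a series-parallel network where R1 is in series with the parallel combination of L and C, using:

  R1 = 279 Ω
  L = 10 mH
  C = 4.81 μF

Step 1 — Angular frequency: ω = 2π·f = 2π·41.1 = 258.2 rad/s.
Step 2 — Component impedances:
  R1: Z = R = 279 Ω
  L: Z = jωL = j·258.2·0.01 = 0 + j2.582 Ω
  C: Z = 1/(jωC) = -j/(ω·C) = 0 - j805.1 Ω
Step 3 — Parallel branch: L || C = 1/(1/L + 1/C) = 0 + j2.591 Ω.
Step 4 — Series with R1: Z_total = R1 + (L || C) = 279 + j2.591 Ω = 279∠0.5° Ω.
Step 5 — Power factor: PF = cos(φ) = Re(Z)/|Z| = 279/279 = 1.
Step 6 — Type: Im(Z) = 2.591 ⇒ lagging (phase φ = 0.5°).

PF = 1 (lagging, φ = 0.5°)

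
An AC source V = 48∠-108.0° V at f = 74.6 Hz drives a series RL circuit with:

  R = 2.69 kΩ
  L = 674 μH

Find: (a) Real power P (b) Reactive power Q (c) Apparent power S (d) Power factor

Step 1 — Angular frequency: ω = 2π·f = 2π·74.6 = 468.7 rad/s.
Step 2 — Component impedances:
  R: Z = R = 2690 Ω
  L: Z = jωL = j·468.7·0.000674 = 0 + j0.3159 Ω
Step 3 — Series combination: Z_total = R + L = 2690 + j0.3159 Ω = 2690∠0.0° Ω.
Step 4 — Source phasor: V = 48∠-108.0° V = -14.83 - j45.65 V.
Step 5 — Current: I = V / Z = -0.005516 - j0.01697 A = 0.01784∠-108.0° A.
Step 6 — Complex power: S = V·I* = 0.8565 + j0.0001006 VA.
Step 7 — Real power: P = Re(S) = 0.8565 W.
Step 8 — Reactive power: Q = Im(S) = 0.0001006 VAR.
Step 9 — Apparent power: |S| = 0.8565 VA.
Step 10 — Power factor: PF = P/|S| = 1 (lagging).

(a) P = 0.8565 W  (b) Q = 0.0001006 VAR  (c) S = 0.8565 VA  (d) PF = 1 (lagging)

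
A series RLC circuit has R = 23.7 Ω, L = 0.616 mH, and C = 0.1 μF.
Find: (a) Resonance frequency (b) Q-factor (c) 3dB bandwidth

Step 1 — Resonance: ω₀ = 1/√(LC) = 1/√(0.000616·1e-07) = 1.274e+05 rad/s.
Step 2 — f₀ = ω₀/(2π) = 2.028e+04 Hz.
Step 3 — Series Q: Q = ω₀L/R = 1.274e+05·0.000616/23.7 = 3.312.
Step 4 — Bandwidth: Δω = ω₀/Q = 3.847e+04 rad/s; BW = Δω/(2π) = 6123 Hz.

(a) f₀ = 2.028e+04 Hz  (b) Q = 3.312  (c) BW = 6123 Hz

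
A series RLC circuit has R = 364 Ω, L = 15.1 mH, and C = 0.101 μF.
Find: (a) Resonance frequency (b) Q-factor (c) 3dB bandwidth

Step 1 — Resonance: ω₀ = 1/√(LC) = 1/√(0.0151·1.01e-07) = 2.561e+04 rad/s.
Step 2 — f₀ = ω₀/(2π) = 4075 Hz.
Step 3 — Series Q: Q = ω₀L/R = 2.561e+04·0.0151/364 = 1.062.
Step 4 — Bandwidth: Δω = ω₀/Q = 2.411e+04 rad/s; BW = Δω/(2π) = 3837 Hz.

(a) f₀ = 4075 Hz  (b) Q = 1.062  (c) BW = 3837 Hz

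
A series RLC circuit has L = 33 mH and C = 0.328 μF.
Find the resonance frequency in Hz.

Step 1 — Resonance condition Im(Z)=0 gives ω₀ = 1/√(LC).
Step 2 — ω₀ = 1/√(0.033·3.28e-07) = 9612 rad/s.
Step 3 — f₀ = ω₀/(2π) = 1530 Hz.

f₀ = 1530 Hz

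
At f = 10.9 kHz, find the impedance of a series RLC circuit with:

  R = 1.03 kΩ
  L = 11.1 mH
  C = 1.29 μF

Step 1 — Angular frequency: ω = 2π·f = 2π·1.09e+04 = 6.849e+04 rad/s.
Step 2 — Component impedances:
  R: Z = R = 1030 Ω
  L: Z = jωL = j·6.849e+04·0.0111 = 0 + j760.2 Ω
  C: Z = 1/(jωC) = -j/(ω·C) = 0 - j11.32 Ω
Step 3 — Series combination: Z_total = R + L + C = 1030 + j748.9 Ω = 1273∠36.0° Ω.

Z = 1030 + j748.9 Ω = 1273∠36.0° Ω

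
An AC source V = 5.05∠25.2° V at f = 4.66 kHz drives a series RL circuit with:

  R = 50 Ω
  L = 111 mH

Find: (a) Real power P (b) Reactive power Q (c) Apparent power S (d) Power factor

Step 1 — Angular frequency: ω = 2π·f = 2π·4660 = 2.928e+04 rad/s.
Step 2 — Component impedances:
  R: Z = R = 50 Ω
  L: Z = jωL = j·2.928e+04·0.111 = 0 + j3250 Ω
Step 3 — Series combination: Z_total = R + L = 50 + j3250 Ω = 3250∠89.1° Ω.
Step 4 — Source phasor: V = 5.05∠25.2° V = 4.569 + j2.15 V.
Step 5 — Current: I = V / Z = 0.0006831 - j0.001395 A = 0.001554∠-63.9° A.
Step 6 — Complex power: S = V·I* = 0.0001207 + j0.007845 VA.
Step 7 — Real power: P = Re(S) = 0.0001207 W.
Step 8 — Reactive power: Q = Im(S) = 0.007845 VAR.
Step 9 — Apparent power: |S| = 0.007846 VA.
Step 10 — Power factor: PF = P/|S| = 0.01538 (lagging).

(a) P = 0.0001207 W  (b) Q = 0.007845 VAR  (c) S = 0.007846 VA  (d) PF = 0.01538 (lagging)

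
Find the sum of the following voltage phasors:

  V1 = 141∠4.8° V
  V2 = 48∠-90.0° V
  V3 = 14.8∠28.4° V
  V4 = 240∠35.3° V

Step 1 — Convert each phasor to rectangular form:
  V1 = 141·(cos(4.8°) + j·sin(4.8°)) = 140.5 + j11.8 V
  V2 = 48·(cos(-90.0°) + j·sin(-90.0°)) = 0 - j48 V
  V3 = 14.8·(cos(28.4°) + j·sin(28.4°)) = 13.02 + j7.039 V
  V4 = 240·(cos(35.3°) + j·sin(35.3°)) = 195.9 + j138.7 V
Step 2 — Sum components: V_total = 349.4 + j109.5 V.
Step 3 — Convert to polar: |V_total| = 366.2 V, ∠V_total = 17.4°.

V_total = 366.2∠17.4° V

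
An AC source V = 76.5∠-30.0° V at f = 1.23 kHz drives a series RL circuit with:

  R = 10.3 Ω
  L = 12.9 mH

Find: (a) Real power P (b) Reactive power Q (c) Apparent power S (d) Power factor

Step 1 — Angular frequency: ω = 2π·f = 2π·1230 = 7728 rad/s.
Step 2 — Component impedances:
  R: Z = R = 10.3 Ω
  L: Z = jωL = j·7728·0.0129 = 0 + j99.7 Ω
Step 3 — Series combination: Z_total = R + L = 10.3 + j99.7 Ω = 100.2∠84.1° Ω.
Step 4 — Source phasor: V = 76.5∠-30.0° V = 66.25 - j38.25 V.
Step 5 — Current: I = V / Z = -0.3117 - j0.6967 A = 0.7633∠-114.1° A.
Step 6 — Complex power: S = V·I* = 6.001 + j58.08 VA.
Step 7 — Real power: P = Re(S) = 6.001 W.
Step 8 — Reactive power: Q = Im(S) = 58.08 VAR.
Step 9 — Apparent power: |S| = 58.39 VA.
Step 10 — Power factor: PF = P/|S| = 0.1028 (lagging).

(a) P = 6.001 W  (b) Q = 58.08 VAR  (c) S = 58.39 VA  (d) PF = 0.1028 (lagging)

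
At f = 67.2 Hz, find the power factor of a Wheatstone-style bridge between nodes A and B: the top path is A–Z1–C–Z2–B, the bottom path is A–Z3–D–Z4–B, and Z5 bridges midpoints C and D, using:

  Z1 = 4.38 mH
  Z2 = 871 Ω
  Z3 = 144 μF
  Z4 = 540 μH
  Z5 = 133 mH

Step 1 — Angular frequency: ω = 2π·f = 2π·67.2 = 422.2 rad/s.
Step 2 — Component impedances:
  Z1: Z = jωL = j·422.2·0.00438 = 0 + j1.849 Ω
  Z2: Z = R = 871 Ω
  Z3: Z = 1/(jωC) = -j/(ω·C) = 0 - j16.45 Ω
  Z4: Z = jωL = j·422.2·0.00054 = 0 + j0.228 Ω
  Z5: Z = jωL = j·422.2·0.133 = 0 + j56.16 Ω
Step 3 — Bridge requires nodal analysis (the Z5 bridge couples midpoints C and D, so the two paths cannot be reduced to a simple series/parallel combination). Setting node B to ground and injecting 1 A at node A, the 3-node admittance system at A, C, D solves to V_A = Z_AB = 0.5552 - j22.72 Ω = 22.72∠-88.6° Ω.
Step 4 — Power factor: PF = cos(φ) = Re(Z)/|Z| = 0.55521/22.722 = 0.02443.
Step 5 — Type: Im(Z) = -22.72 ⇒ leading (phase φ = -88.6°).

PF = 0.02443 (leading, φ = -88.6°)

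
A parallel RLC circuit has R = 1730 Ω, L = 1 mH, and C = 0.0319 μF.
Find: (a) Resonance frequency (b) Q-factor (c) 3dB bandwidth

Step 1 — Resonance: ω₀ = 1/√(LC) = 1/√(0.001·3.19e-08) = 1.771e+05 rad/s.
Step 2 — f₀ = ω₀/(2π) = 2.818e+04 Hz.
Step 3 — Parallel Q: Q = R/(ω₀L) = 1730/(1.771e+05·0.001) = 9.771.
Step 4 — Bandwidth: Δω = ω₀/Q = 1.812e+04 rad/s; BW = Δω/(2π) = 2884 Hz.

(a) f₀ = 2.818e+04 Hz  (b) Q = 9.771  (c) BW = 2884 Hz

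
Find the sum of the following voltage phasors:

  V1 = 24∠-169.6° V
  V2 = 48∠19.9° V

Step 1 — Convert each phasor to rectangular form:
  V1 = 24·(cos(-169.6°) + j·sin(-169.6°)) = -23.61 - j4.332 V
  V2 = 48·(cos(19.9°) + j·sin(19.9°)) = 45.13 + j16.34 V
Step 2 — Sum components: V_total = 21.53 + j12.01 V.
Step 3 — Convert to polar: |V_total| = 24.65 V, ∠V_total = 29.1°.

V_total = 24.65∠29.1° V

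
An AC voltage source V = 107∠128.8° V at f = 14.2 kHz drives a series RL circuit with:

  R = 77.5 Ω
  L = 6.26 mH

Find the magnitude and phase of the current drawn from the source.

Step 1 — Angular frequency: ω = 2π·f = 2π·1.42e+04 = 8.922e+04 rad/s.
Step 2 — Component impedances:
  R: Z = R = 77.5 Ω
  L: Z = jωL = j·8.922e+04·0.00626 = 0 + j558.5 Ω
Step 3 — Series combination: Z_total = R + L = 77.5 + j558.5 Ω = 563.9∠82.1° Ω.
Step 4 — Source phasor: V = 107∠128.8° V = -67.05 + j83.39 V.
Step 5 — Ohm's law: I = V / Z_total = (-67.05 + j83.39) / (77.5 + j558.5) = 0.1301 + j0.1381 A.
Step 6 — Convert to polar: |I| = 0.1898 A, ∠I = 46.7°.

I = 0.1898∠46.7° A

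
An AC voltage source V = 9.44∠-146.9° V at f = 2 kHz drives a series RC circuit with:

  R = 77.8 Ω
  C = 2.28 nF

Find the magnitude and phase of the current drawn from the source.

Step 1 — Angular frequency: ω = 2π·f = 2π·2000 = 1.257e+04 rad/s.
Step 2 — Component impedances:
  R: Z = R = 77.8 Ω
  C: Z = 1/(jωC) = -j/(ω·C) = 0 - j3.49e+04 Ω
Step 3 — Series combination: Z_total = R + C = 77.8 - j3.49e+04 Ω = 3.49e+04∠-89.9° Ω.
Step 4 — Source phasor: V = 9.44∠-146.9° V = -7.908 - j5.155 V.
Step 5 — Ohm's law: I = V / Z_total = (-7.908 - j5.155) / (77.8 - j3.49e+04) = 0.0001472 - j0.0002269 A.
Step 6 — Convert to polar: |I| = 0.0002705 A, ∠I = -57.0°.

I = 0.0002705∠-57.0° A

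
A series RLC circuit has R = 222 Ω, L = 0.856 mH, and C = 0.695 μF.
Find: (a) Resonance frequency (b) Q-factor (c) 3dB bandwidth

Step 1 — Resonance condition Im(Z)=0 gives ω₀ = 1/√(LC).
Step 2 — ω₀ = 1/√(0.000856·6.95e-07) = 4.1e+04 rad/s.
Step 3 — f₀ = ω₀/(2π) = 6525 Hz.
Step 4 — Series Q: Q = ω₀L/R = 4.1e+04·0.000856/222 = 0.1581.
Step 5 — 3dB bandwidth: Δω = ω₀/Q = 2.593e+05 rad/s; BW = Δω/(2π) = 4.128e+04 Hz.

(a) f₀ = 6525 Hz  (b) Q = 0.1581  (c) BW = 4.128e+04 Hz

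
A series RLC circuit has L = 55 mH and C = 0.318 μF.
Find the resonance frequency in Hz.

Step 1 — Resonance condition Im(Z)=0 gives ω₀ = 1/√(LC).
Step 2 — ω₀ = 1/√(0.055·3.18e-07) = 7561 rad/s.
Step 3 — f₀ = ω₀/(2π) = 1203 Hz.

f₀ = 1203 Hz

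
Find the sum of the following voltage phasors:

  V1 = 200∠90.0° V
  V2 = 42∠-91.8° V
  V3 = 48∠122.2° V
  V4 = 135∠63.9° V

Step 1 — Convert each phasor to rectangular form:
  V1 = 200·(cos(90.0°) + j·sin(90.0°)) = 0 + j200 V
  V2 = 42·(cos(-91.8°) + j·sin(-91.8°)) = -1.319 - j41.98 V
  V3 = 48·(cos(122.2°) + j·sin(122.2°)) = -25.58 + j40.62 V
  V4 = 135·(cos(63.9°) + j·sin(63.9°)) = 59.39 + j121.2 V
Step 2 — Sum components: V_total = 32.49 + j319.9 V.
Step 3 — Convert to polar: |V_total| = 321.5 V, ∠V_total = 84.2°.

V_total = 321.5∠84.2° V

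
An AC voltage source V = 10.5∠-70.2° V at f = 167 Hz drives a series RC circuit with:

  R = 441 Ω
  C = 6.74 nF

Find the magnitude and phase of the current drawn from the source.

Step 1 — Angular frequency: ω = 2π·f = 2π·167 = 1049 rad/s.
Step 2 — Component impedances:
  R: Z = R = 441 Ω
  C: Z = 1/(jωC) = -j/(ω·C) = 0 - j1.414e+05 Ω
Step 3 — Series combination: Z_total = R + C = 441 - j1.414e+05 Ω = 1.414e+05∠-89.8° Ω.
Step 4 — Source phasor: V = 10.5∠-70.2° V = 3.557 - j9.879 V.
Step 5 — Ohm's law: I = V / Z_total = (3.557 - j9.879) / (441 - j1.414e+05) = 6.995e-05 + j2.494e-05 A.
Step 6 — Convert to polar: |I| = 7.426e-05 A, ∠I = 19.6°.

I = 7.426e-05∠19.6° A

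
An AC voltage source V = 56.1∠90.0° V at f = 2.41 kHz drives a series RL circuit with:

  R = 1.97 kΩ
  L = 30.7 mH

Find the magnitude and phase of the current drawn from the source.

Step 1 — Angular frequency: ω = 2π·f = 2π·2410 = 1.514e+04 rad/s.
Step 2 — Component impedances:
  R: Z = R = 1970 Ω
  L: Z = jωL = j·1.514e+04·0.0307 = 0 + j464.9 Ω
Step 3 — Series combination: Z_total = R + L = 1970 + j464.9 Ω = 2024∠13.3° Ω.
Step 4 — Source phasor: V = 56.1∠90.0° V = 0 + j56.1 V.
Step 5 — Ohm's law: I = V / Z_total = (0 + j56.1) / (1970 + j464.9) = 0.006365 + j0.02698 A.
Step 6 — Convert to polar: |I| = 0.02772 A, ∠I = 76.7°.

I = 0.02772∠76.7° A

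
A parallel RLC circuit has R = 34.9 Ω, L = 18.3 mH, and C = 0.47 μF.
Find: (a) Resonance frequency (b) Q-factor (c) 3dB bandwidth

Step 1 — Resonance: ω₀ = 1/√(LC) = 1/√(0.0183·4.7e-07) = 1.078e+04 rad/s.
Step 2 — f₀ = ω₀/(2π) = 1716 Hz.
Step 3 — Parallel Q: Q = R/(ω₀L) = 34.9/(1.078e+04·0.0183) = 0.1769.
Step 4 — Bandwidth: Δω = ω₀/Q = 6.096e+04 rad/s; BW = Δω/(2π) = 9703 Hz.

(a) f₀ = 1716 Hz  (b) Q = 0.1769  (c) BW = 9703 Hz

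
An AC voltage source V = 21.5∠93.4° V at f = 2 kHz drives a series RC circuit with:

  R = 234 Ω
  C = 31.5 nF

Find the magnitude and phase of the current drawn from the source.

Step 1 — Angular frequency: ω = 2π·f = 2π·2000 = 1.257e+04 rad/s.
Step 2 — Component impedances:
  R: Z = R = 234 Ω
  C: Z = 1/(jωC) = -j/(ω·C) = 0 - j2526 Ω
Step 3 — Series combination: Z_total = R + C = 234 - j2526 Ω = 2537∠-84.7° Ω.
Step 4 — Source phasor: V = 21.5∠93.4° V = -1.275 + j21.46 V.
Step 5 — Ohm's law: I = V / Z_total = (-1.275 + j21.46) / (234 - j2526) = -0.00847 + j0.0002798 A.
Step 6 — Convert to polar: |I| = 0.008474 A, ∠I = 178.1°.

I = 0.008474∠178.1° A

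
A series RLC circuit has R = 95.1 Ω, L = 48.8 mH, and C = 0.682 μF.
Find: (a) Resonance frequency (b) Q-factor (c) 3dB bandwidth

Step 1 — Resonance: ω₀ = 1/√(LC) = 1/√(0.0488·6.82e-07) = 5481 rad/s.
Step 2 — f₀ = ω₀/(2π) = 872.4 Hz.
Step 3 — Series Q: Q = ω₀L/R = 5481·0.0488/95.1 = 2.813.
Step 4 — Bandwidth: Δω = ω₀/Q = 1949 rad/s; BW = Δω/(2π) = 310.2 Hz.

(a) f₀ = 872.4 Hz  (b) Q = 2.813  (c) BW = 310.2 Hz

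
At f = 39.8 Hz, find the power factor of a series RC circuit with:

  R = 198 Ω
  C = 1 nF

Step 1 — Angular frequency: ω = 2π·f = 2π·39.8 = 250.1 rad/s.
Step 2 — Component impedances:
  R: Z = R = 198 Ω
  C: Z = 1/(jωC) = -j/(ω·C) = 0 - j3.999e+06 Ω
Step 3 — Series combination: Z_total = R + C = 198 - j3.999e+06 Ω = 3.999e+06∠-90.0° Ω.
Step 4 — Power factor: PF = cos(φ) = Re(Z)/|Z| = 198/3.999e+06 = 4.951e-05.
Step 5 — Type: Im(Z) = -3.999e+06 ⇒ leading (phase φ = -90.0°).

PF = 4.951e-05 (leading, φ = -90.0°)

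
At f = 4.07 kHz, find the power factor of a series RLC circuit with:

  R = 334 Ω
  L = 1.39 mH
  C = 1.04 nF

Step 1 — Angular frequency: ω = 2π·f = 2π·4070 = 2.557e+04 rad/s.
Step 2 — Component impedances:
  R: Z = R = 334 Ω
  L: Z = jωL = j·2.557e+04·0.00139 = 0 + j35.55 Ω
  C: Z = 1/(jωC) = -j/(ω·C) = 0 - j3.76e+04 Ω
Step 3 — Series combination: Z_total = R + L + C = 334 - j3.756e+04 Ω = 3.757e+04∠-89.5° Ω.
Step 4 — Power factor: PF = cos(φ) = Re(Z)/|Z| = 334/37566 = 0.008891.
Step 5 — Type: Im(Z) = -3.756e+04 ⇒ leading (phase φ = -89.5°).

PF = 0.008891 (leading, φ = -89.5°)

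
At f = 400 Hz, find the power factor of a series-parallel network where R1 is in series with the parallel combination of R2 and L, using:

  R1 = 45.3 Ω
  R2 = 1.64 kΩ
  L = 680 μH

Step 1 — Angular frequency: ω = 2π·f = 2π·400 = 2513 rad/s.
Step 2 — Component impedances:
  R1: Z = R = 45.3 Ω
  R2: Z = R = 1640 Ω
  L: Z = jωL = j·2513·0.00068 = 0 + j1.709 Ω
Step 3 — Parallel branch: R2 || L = 1/(1/R2 + 1/L) = 0.001781 + j1.709 Ω.
Step 4 — Series with R1: Z_total = R1 + (R2 || L) = 45.3 + j1.709 Ω = 45.33∠2.2° Ω.
Step 5 — Power factor: PF = cos(φ) = Re(Z)/|Z| = 45.3/45.33 = 0.9993.
Step 6 — Type: Im(Z) = 1.709 ⇒ lagging (phase φ = 2.2°).

PF = 0.9993 (lagging, φ = 2.2°)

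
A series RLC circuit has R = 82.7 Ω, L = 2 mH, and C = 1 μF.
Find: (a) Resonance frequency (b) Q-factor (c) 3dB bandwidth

Step 1 — Resonance: ω₀ = 1/√(LC) = 1/√(0.002·1e-06) = 2.236e+04 rad/s.
Step 2 — f₀ = ω₀/(2π) = 3559 Hz.
Step 3 — Series Q: Q = ω₀L/R = 2.236e+04·0.002/82.7 = 0.5408.
Step 4 — Bandwidth: Δω = ω₀/Q = 4.135e+04 rad/s; BW = Δω/(2π) = 6581 Hz.

(a) f₀ = 3559 Hz  (b) Q = 0.5408  (c) BW = 6581 Hz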